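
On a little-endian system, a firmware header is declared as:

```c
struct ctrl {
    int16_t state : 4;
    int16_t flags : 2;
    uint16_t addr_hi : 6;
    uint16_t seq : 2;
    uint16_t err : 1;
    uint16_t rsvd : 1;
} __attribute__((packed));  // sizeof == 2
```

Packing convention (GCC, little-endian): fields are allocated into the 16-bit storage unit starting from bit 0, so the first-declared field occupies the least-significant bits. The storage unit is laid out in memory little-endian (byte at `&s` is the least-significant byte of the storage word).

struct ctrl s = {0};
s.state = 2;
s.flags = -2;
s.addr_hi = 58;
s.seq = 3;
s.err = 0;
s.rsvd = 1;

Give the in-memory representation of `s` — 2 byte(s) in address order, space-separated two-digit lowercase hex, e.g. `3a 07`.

[0+:4] state=2 & 0xf = 0x2; word=0x0002
[4+:2] flags=-2 & 0x3 = 0x2; word=0x0022
[6+:6] addr_hi=58 & 0x3f = 0x3a; word=0x0ea2
[12+:2] seq=3 & 0x3 = 0x3; word=0x3ea2
[14+:1] err=0 & 0x1 = 0x0; word=0x3ea2
[15+:1] rsvd=1 & 0x1 = 0x1; word=0xbea2
word = 0xbea2 → little-endian bytes:
  [0]=0xa2  [1]=0xbe

a2 be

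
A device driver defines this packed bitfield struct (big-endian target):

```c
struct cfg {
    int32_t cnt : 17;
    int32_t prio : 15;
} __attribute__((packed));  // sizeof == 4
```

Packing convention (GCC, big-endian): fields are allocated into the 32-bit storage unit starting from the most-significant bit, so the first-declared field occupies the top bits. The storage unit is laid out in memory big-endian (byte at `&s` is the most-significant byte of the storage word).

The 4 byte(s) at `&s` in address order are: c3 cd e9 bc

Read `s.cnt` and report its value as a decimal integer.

[0]=0xc3 [1]=0xcd [2]=0xe9 [3]=0xbc (big-endian) → word 0xc3cde9bc
cnt [15+:17] = (word>>15) & 0x1ffff = 100251  ←
prio [0+:15] = (word>>0) & 0x7fff = 27068
cnt signed 17b, MSB=1: 100251 - 131072 = -30821

-30821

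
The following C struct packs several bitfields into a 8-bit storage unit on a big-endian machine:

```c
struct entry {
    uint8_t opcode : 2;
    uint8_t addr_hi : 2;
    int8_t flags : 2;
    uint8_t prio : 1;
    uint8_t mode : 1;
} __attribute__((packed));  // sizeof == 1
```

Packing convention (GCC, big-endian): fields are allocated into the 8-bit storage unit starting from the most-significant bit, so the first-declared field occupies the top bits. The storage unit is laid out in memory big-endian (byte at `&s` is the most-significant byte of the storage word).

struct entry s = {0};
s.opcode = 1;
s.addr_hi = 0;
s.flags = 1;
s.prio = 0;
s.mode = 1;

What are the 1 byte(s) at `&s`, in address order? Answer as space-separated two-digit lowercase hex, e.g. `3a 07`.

45

[6+:2] opcode=1 & 0x3 = 0x1; word=0x40
[4+:2] addr_hi=0 & 0x3 = 0x0; word=0x40
[2+:2] flags=1 & 0x3 = 0x1; word=0x44
[1+:1] prio=0 & 0x1 = 0x0; word=0x44
[0+:1] mode=1 & 0x1 = 0x1; word=0x45
word = 0x45 → big-endian bytes:
  [0]=0x45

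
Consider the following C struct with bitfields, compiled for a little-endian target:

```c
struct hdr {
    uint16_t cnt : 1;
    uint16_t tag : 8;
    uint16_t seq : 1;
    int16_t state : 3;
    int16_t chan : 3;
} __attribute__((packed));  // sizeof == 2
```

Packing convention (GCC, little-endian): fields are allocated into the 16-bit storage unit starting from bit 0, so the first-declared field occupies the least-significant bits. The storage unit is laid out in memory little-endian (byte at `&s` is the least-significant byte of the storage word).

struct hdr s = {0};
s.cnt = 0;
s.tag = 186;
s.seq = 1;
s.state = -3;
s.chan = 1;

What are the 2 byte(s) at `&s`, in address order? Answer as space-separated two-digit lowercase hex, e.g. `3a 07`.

74 37

cnt:1 = 0 → 0x0 << 0 → word 0x0000
tag:8 = 186 → 0xba << 1 → word 0x0174
seq:1 = 1 → 0x1 << 9 → word 0x0374
state:3 = -3 → 0x5 << 10 → word 0x1774
chan:3 = 1 → 0x1 << 13 → word 0x3774
word = 0x3774 → little-endian bytes:
  [0]=0x74  [1]=0x37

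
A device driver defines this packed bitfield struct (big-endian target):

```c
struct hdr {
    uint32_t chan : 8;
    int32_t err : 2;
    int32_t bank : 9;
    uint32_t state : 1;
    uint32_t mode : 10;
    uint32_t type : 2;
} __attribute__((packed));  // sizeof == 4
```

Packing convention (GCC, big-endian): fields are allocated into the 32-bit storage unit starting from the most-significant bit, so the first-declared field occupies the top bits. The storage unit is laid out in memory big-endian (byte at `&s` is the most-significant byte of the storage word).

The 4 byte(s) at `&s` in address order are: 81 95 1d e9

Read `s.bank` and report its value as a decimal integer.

[0]=0x81 [1]=0x95 [2]=0x1d [3]=0xe9 (big-endian) → word 0x81951de9
chan:8 @ bit 24 → (0x81951de9>>24)&0xff = 0x81
err:2 @ bit 22 → (0x81951de9>>22)&0x3 = 0x2
bank:9 @ bit 13 → (0x81951de9>>13)&0x1ff = 0xa8  ←
state:1 @ bit 12 → (0x81951de9>>12)&0x1 = 0x1
mode:10 @ bit 2 → (0x81951de9>>2)&0x3ff = 0x37a
type:2 @ bit 0 → (0x81951de9>>0)&0x3 = 0x1
bank signed 9b, MSB=0: value = 168

168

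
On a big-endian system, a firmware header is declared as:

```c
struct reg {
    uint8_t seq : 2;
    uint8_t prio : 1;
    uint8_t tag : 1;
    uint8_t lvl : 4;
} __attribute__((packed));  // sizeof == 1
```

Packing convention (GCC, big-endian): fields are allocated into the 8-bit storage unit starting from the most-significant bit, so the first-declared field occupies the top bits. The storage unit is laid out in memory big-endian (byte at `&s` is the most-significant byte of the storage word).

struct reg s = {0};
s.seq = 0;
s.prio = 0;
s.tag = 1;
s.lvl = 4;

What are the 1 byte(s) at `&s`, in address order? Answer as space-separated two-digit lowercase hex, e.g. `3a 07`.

14

seq:2 = 0 → 0x0 << 6 → word 0x00
prio:1 = 0 → 0x0 << 5 → word 0x00
tag:1 = 1 → 0x1 << 4 → word 0x10
lvl:4 = 4 → 0x4 << 0 → word 0x14
word = 0x14 → big-endian bytes:
  [0]=0x14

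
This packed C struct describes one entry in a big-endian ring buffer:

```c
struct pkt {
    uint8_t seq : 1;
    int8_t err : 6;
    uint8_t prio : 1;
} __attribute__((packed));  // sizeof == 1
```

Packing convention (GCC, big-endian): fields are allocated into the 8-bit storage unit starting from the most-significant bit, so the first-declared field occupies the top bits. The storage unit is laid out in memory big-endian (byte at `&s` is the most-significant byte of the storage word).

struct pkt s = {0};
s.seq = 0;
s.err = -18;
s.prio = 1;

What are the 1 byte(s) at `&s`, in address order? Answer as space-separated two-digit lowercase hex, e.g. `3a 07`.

5d

seq (1b) val=0 bits=0x0 at bit 7: 0x00
err (6b) val=-18 bits=0x2e at bit 1: 0x5c
prio (1b) val=1 bits=0x1 at bit 0: 0x5d
word = 0x5d → big-endian bytes:
  [0]=0x5d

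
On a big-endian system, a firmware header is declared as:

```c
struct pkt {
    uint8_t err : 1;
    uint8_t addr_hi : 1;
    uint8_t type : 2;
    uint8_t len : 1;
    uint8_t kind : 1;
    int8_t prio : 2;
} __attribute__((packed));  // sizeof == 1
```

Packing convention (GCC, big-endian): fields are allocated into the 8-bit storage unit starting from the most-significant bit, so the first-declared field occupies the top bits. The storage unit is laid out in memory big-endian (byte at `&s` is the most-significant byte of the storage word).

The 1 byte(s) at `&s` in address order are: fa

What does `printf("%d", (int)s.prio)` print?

-2

[0]=0xfa (big-endian) → word 0xfa
err:1 @ bit 7 → (0xfa>>7)&0x1 = 0x1
addr_hi:1 @ bit 6 → (0xfa>>6)&0x1 = 0x1
type:2 @ bit 4 → (0xfa>>4)&0x3 = 0x3
len:1 @ bit 3 → (0xfa>>3)&0x1 = 0x1
kind:1 @ bit 2 → (0xfa>>2)&0x1 = 0x0
prio:2 @ bit 0 → (0xfa>>0)&0x3 = 0x2  ←
prio signed 2b, MSB=1: 2 - 4 = -2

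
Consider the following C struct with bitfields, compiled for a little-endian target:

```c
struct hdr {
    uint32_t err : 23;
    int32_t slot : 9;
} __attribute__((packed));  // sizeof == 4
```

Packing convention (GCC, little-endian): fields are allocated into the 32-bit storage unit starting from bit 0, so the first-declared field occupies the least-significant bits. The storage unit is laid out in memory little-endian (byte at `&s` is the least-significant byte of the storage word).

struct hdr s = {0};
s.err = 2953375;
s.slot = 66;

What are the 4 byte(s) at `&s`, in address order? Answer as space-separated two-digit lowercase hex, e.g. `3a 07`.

9f 10 2d 21

err (23b) val=2953375 bits=0x2d109f at bit 0: 0x002d109f
slot (9b) val=66 bits=0x42 at bit 23: 0x212d109f
word = 0x212d109f → little-endian bytes:
  [0]=0x9f  [1]=0x10  [2]=0x2d  [3]=0x21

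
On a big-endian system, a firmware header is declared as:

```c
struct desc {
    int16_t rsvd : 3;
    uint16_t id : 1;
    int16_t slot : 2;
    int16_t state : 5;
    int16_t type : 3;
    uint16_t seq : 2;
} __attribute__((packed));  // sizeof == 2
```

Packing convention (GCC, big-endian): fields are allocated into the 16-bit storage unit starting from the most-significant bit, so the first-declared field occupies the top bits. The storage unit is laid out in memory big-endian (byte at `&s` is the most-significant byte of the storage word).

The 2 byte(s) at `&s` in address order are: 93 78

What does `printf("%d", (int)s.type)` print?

-2

[0]=0x93 [1]=0x78 (big-endian) → word 0x9378
rsvd:3 @ bit 13 → (0x9378>>13)&0x7 = 0x4
id:1 @ bit 12 → (0x9378>>12)&0x1 = 0x1
slot:2 @ bit 10 → (0x9378>>10)&0x3 = 0x0
state:5 @ bit 5 → (0x9378>>5)&0x1f = 0x1b
type:3 @ bit 2 → (0x9378>>2)&0x7 = 0x6  ←
seq:2 @ bit 0 → (0x9378>>0)&0x3 = 0x0
type signed 3b, MSB=1: 6 - 8 = -2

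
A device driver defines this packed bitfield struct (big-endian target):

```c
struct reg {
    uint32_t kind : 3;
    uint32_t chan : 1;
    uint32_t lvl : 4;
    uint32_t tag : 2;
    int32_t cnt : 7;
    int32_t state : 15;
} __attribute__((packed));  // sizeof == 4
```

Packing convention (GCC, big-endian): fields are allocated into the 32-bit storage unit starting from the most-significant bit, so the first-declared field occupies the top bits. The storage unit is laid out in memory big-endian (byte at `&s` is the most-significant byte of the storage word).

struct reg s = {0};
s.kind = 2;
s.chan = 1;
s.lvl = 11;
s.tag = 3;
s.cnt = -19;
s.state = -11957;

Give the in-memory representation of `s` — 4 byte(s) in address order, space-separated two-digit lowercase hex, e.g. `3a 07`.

5b f6 d1 4b

kind (3b) val=2 bits=0x2 at bit 29: 0x40000000
chan (1b) val=1 bits=0x1 at bit 28: 0x50000000
lvl (4b) val=11 bits=0xb at bit 24: 0x5b000000
tag (2b) val=3 bits=0x3 at bit 22: 0x5bc00000
cnt (7b) val=-19 bits=0x6d at bit 15: 0x5bf68000
state (15b) val=-11957 bits=0x514b at bit 0: 0x5bf6d14b
word = 0x5bf6d14b → big-endian bytes:
  [0]=0x5b  [1]=0xf6  [2]=0xd1  [3]=0x4b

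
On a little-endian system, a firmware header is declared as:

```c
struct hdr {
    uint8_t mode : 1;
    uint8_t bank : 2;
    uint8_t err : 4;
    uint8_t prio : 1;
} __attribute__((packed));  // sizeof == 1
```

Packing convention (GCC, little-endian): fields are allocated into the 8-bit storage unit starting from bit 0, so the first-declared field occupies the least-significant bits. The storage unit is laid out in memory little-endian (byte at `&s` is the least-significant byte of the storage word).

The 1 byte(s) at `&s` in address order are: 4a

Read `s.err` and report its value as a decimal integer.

[0]=0x4a (little-endian) → word 0x4a
mode [0+:1] = (word>>0) & 0x1 = 0
bank [1+:2] = (word>>1) & 0x3 = 1
err [3+:4] = (word>>3) & 0xf = 9  ←
prio [7+:1] = (word>>7) & 0x1 = 0

9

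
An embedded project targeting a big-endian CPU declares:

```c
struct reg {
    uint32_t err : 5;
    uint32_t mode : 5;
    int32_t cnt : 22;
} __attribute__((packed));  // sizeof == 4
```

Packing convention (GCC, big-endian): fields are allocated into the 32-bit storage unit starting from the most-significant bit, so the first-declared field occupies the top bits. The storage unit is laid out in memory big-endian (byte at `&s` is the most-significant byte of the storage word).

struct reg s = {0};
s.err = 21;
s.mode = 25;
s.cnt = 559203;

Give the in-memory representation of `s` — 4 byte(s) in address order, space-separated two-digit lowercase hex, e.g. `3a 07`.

err (5b) val=21 bits=0x15 at bit 27: 0xa8000000
mode (5b) val=25 bits=0x19 at bit 22: 0xae400000
cnt (22b) val=559203 bits=0x88863 at bit 0: 0xae488863
word = 0xae488863 → big-endian bytes:
  [0]=0xae  [1]=0x48  [2]=0x88  [3]=0x63

ae 48 88 63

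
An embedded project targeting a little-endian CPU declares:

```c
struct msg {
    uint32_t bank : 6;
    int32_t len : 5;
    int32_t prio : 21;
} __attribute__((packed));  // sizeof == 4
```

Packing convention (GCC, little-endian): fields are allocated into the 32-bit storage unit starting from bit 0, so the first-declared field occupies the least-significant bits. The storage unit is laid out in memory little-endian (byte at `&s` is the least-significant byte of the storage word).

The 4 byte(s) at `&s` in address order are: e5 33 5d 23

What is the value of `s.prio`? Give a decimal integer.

[0]=0xe5 [1]=0x33 [2]=0x5d [3]=0x23 (little-endian) → word 0x235d33e5
bank:6 @ bit 0 → (0x235d33e5>>0)&0x3f = 0x25
len:5 @ bit 6 → (0x235d33e5>>6)&0x1f = 0xf
prio:21 @ bit 11 → (0x235d33e5>>11)&0x1fffff = 0x46ba6  ←
prio signed 21b, MSB=0: value = 289702

289702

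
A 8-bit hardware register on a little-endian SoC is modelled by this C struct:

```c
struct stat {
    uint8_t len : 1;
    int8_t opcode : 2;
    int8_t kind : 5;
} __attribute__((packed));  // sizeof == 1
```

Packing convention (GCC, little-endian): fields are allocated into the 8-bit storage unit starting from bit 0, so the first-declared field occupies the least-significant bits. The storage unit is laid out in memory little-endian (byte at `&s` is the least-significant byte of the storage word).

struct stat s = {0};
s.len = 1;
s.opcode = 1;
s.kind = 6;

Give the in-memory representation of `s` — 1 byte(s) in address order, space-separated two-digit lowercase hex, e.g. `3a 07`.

33

len:1 = 1 → 0x1 << 0 → word 0x01
opcode:2 = 1 → 0x1 << 1 → word 0x03
kind:5 = 6 → 0x6 << 3 → word 0x33
word = 0x33 → little-endian bytes:
  [0]=0x33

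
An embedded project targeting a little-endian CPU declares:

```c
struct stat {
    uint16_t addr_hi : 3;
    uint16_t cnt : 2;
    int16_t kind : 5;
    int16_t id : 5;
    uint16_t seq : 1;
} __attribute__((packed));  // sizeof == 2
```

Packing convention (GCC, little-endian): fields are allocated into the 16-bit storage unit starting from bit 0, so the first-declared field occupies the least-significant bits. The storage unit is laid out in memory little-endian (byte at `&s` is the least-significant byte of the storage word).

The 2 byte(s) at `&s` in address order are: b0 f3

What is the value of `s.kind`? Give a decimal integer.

[0]=0xb0 [1]=0xf3 (little-endian) → word 0xf3b0
addr_hi:3 @ bit 0 → (0xf3b0>>0)&0x7 = 0x0
cnt:2 @ bit 3 → (0xf3b0>>3)&0x3 = 0x2
kind:5 @ bit 5 → (0xf3b0>>5)&0x1f = 0x1d  ←
id:5 @ bit 10 → (0xf3b0>>10)&0x1f = 0x1c
seq:1 @ bit 15 → (0xf3b0>>15)&0x1 = 0x1
kind signed 5b, MSB=1: 29 - 32 = -3

-3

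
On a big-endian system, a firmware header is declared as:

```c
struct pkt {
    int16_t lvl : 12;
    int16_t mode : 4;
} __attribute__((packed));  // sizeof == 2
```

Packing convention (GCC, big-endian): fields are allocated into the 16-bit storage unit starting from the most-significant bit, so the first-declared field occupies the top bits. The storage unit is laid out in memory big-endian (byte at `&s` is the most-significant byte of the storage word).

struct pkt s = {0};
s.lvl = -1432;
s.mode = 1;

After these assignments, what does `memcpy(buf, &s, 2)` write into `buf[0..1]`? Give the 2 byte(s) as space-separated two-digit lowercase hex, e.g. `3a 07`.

[4+:12] lvl=-1432 & 0xfff = 0xa68; word=0xa680
[0+:4] mode=1 & 0xf = 0x1; word=0xa681
word = 0xa681 → big-endian bytes:
  [0]=0xa6  [1]=0x81

a6 81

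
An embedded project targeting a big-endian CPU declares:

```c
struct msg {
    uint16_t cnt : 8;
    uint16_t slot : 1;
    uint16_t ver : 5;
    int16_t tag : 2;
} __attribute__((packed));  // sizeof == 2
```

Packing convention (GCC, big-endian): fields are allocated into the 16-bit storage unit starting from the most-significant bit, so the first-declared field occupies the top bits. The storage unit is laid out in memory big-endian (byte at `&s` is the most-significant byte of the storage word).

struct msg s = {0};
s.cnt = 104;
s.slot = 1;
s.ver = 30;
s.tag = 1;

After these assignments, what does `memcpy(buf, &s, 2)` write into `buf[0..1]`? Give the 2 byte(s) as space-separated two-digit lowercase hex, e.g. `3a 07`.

cnt:8 = 104 → 0x68 << 8 → word 0x6800
slot:1 = 1 → 0x1 << 7 → word 0x6880
ver:5 = 30 → 0x1e << 2 → word 0x68f8
tag:2 = 1 → 0x1 << 0 → word 0x68f9
word = 0x68f9 → big-endian bytes:
  [0]=0x68  [1]=0xf9

68 f9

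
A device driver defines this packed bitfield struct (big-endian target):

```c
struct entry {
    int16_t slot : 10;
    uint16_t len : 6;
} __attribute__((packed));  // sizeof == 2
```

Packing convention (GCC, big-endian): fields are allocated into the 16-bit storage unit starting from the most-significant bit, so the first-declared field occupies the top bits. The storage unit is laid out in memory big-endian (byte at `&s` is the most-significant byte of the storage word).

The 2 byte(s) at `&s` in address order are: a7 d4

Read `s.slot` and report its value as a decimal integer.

-353

[0]=0xa7 [1]=0xd4 (big-endian) → word 0xa7d4
slot [6+:10] = (word>>6) & 0x3ff = 671  ←
len [0+:6] = (word>>0) & 0x3f = 20
slot signed 10b, MSB=1: 671 - 1024 = -353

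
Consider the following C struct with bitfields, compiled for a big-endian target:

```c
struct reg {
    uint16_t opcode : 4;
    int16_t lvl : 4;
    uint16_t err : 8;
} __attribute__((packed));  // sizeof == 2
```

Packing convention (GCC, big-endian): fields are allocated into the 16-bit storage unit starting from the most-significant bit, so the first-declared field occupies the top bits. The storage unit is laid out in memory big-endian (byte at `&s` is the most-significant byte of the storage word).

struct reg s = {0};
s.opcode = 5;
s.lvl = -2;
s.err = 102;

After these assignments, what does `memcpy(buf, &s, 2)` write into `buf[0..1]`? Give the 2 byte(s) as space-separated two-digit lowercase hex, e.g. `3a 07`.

[12+:4] opcode=5 & 0xf = 0x5; word=0x5000
[8+:4] lvl=-2 & 0xf = 0xe; word=0x5e00
[0+:8] err=102 & 0xff = 0x66; word=0x5e66
word = 0x5e66 → big-endian bytes:
  [0]=0x5e  [1]=0x66

5e 66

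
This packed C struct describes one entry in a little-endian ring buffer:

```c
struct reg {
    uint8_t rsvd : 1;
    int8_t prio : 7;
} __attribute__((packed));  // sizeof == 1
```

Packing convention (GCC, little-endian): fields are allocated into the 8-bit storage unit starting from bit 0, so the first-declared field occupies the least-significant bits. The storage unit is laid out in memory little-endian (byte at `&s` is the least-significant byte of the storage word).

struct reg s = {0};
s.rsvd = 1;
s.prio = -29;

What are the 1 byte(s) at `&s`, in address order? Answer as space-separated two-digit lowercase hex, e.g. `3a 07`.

rsvd:1 = 1 → 0x1 << 0 → word 0x01
prio:7 = -29 → 0x63 << 1 → word 0xc7
word = 0xc7 → little-endian bytes:
  [0]=0xc7

c7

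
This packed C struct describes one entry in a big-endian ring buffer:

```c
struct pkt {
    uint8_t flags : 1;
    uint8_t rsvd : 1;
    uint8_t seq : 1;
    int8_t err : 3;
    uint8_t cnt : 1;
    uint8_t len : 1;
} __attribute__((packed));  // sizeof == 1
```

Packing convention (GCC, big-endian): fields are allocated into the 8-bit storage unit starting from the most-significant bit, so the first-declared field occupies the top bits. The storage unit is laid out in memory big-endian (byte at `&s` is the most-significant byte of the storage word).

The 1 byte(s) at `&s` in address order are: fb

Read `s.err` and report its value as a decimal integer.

-2

[0]=0xfb (big-endian) → word 0xfb
flags [7+:1] = (word>>7) & 0x1 = 1
rsvd [6+:1] = (word>>6) & 0x1 = 1
seq [5+:1] = (word>>5) & 0x1 = 1
err [2+:3] = (word>>2) & 0x7 = 6  ←
cnt [1+:1] = (word>>1) & 0x1 = 1
len [0+:1] = (word>>0) & 0x1 = 1
err signed 3b, MSB=1: 6 - 8 = -2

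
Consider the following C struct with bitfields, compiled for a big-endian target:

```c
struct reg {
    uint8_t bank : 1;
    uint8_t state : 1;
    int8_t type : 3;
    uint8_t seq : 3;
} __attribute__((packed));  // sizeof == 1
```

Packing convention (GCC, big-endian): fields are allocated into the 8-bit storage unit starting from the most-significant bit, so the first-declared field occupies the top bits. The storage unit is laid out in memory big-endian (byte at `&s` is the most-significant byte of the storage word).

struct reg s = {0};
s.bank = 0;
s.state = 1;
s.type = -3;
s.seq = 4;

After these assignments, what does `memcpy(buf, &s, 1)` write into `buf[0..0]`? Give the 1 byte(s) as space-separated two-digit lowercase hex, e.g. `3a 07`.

[7+:1] bank=0 & 0x1 = 0x0; word=0x00
[6+:1] state=1 & 0x1 = 0x1; word=0x40
[3+:3] type=-3 & 0x7 = 0x5; word=0x68
[0+:3] seq=4 & 0x7 = 0x4; word=0x6c
word = 0x6c → big-endian bytes:
  [0]=0x6c

6c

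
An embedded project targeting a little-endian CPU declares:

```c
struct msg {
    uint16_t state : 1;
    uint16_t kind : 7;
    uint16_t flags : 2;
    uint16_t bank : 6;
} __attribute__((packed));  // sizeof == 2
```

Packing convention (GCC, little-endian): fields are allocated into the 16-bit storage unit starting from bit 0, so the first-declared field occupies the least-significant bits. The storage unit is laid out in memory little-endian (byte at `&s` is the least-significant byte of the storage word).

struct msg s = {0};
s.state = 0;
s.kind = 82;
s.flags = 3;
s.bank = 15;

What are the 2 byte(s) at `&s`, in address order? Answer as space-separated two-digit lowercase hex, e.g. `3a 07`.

a4 3f

state (1b) val=0 bits=0x0 at bit 0: 0x0000
kind (7b) val=82 bits=0x52 at bit 1: 0x00a4
flags (2b) val=3 bits=0x3 at bit 8: 0x03a4
bank (6b) val=15 bits=0xf at bit 10: 0x3fa4
word = 0x3fa4 → little-endian bytes:
  [0]=0xa4  [1]=0x3f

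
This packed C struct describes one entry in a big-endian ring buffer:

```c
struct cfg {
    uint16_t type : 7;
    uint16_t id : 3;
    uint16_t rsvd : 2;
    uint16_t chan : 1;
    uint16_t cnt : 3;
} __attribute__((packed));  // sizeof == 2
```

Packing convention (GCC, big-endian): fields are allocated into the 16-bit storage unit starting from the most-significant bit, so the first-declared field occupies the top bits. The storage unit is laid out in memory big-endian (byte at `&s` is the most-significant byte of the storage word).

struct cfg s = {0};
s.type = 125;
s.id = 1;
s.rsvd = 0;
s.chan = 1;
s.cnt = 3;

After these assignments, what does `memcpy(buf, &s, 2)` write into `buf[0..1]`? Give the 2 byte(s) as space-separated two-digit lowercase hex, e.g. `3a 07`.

fa 4b

[9+:7] type=125 & 0x7f = 0x7d; word=0xfa00
[6+:3] id=1 & 0x7 = 0x1; word=0xfa40
[4+:2] rsvd=0 & 0x3 = 0x0; word=0xfa40
[3+:1] chan=1 & 0x1 = 0x1; word=0xfa48
[0+:3] cnt=3 & 0x7 = 0x3; word=0xfa4b
word = 0xfa4b → big-endian bytes:
  [0]=0xfa  [1]=0x4b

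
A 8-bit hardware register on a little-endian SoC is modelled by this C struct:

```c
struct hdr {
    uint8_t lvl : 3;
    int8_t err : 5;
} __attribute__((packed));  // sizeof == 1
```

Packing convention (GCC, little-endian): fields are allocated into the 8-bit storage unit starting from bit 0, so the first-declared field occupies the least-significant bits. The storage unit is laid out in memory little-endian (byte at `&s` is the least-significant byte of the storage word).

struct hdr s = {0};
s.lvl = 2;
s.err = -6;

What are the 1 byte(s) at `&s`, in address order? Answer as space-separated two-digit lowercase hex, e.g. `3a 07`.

[0+:3] lvl=2 & 0x7 = 0x2; word=0x02
[3+:5] err=-6 & 0x1f = 0x1a; word=0xd2
word = 0xd2 → little-endian bytes:
  [0]=0xd2

d2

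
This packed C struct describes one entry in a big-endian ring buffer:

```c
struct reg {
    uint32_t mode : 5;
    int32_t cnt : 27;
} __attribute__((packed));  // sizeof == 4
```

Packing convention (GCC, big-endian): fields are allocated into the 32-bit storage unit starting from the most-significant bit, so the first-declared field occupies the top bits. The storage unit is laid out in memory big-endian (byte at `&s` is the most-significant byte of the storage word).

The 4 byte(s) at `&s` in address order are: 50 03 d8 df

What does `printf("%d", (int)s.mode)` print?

10

[0]=0x50 [1]=0x03 [2]=0xd8 [3]=0xdf (big-endian) → word 0x5003d8df
mode:5 @ bit 27 → (0x5003d8df>>27)&0x1f = 0xa  ←
cnt:27 @ bit 0 → (0x5003d8df>>0)&0x7ffffff = 0x3d8df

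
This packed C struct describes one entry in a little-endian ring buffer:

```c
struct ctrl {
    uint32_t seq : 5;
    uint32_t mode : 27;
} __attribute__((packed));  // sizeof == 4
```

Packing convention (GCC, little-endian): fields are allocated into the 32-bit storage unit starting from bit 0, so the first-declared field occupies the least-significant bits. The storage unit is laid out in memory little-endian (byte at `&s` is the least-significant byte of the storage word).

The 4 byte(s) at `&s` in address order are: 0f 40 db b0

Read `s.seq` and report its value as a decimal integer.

15

[0]=0x0f [1]=0x40 [2]=0xdb [3]=0xb0 (little-endian) → word 0xb0db400f
seq:5 @ bit 0 → (0xb0db400f>>0)&0x1f = 0xf  ←
mode:27 @ bit 5 → (0xb0db400f>>5)&0x7ffffff = 0x586da00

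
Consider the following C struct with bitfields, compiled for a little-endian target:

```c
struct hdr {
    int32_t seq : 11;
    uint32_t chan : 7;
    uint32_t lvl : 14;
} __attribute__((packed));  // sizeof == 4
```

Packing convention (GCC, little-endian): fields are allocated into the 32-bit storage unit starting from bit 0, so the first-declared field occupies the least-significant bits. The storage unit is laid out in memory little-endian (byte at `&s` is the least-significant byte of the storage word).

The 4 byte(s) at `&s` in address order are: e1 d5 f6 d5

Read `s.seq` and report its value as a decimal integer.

-543

[0]=0xe1 [1]=0xd5 [2]=0xf6 [3]=0xd5 (little-endian) → word 0xd5f6d5e1
seq [0+:11] = (word>>0) & 0x7ff = 1505  ←
chan [11+:7] = (word>>11) & 0x7f = 90
lvl [18+:14] = (word>>18) & 0x3fff = 13693
seq signed 11b, MSB=1: 1505 - 2048 = -543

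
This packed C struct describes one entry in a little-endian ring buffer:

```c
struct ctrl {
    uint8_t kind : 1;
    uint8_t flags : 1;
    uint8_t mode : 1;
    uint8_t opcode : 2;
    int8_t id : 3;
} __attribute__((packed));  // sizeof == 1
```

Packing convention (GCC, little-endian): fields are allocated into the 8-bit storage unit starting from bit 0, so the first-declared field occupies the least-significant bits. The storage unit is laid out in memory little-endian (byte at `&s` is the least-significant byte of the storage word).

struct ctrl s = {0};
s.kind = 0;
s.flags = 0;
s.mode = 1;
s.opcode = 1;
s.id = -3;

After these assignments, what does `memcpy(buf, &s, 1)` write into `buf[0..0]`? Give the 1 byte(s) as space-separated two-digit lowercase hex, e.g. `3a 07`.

ac

kind:1 = 0 → 0x0 << 0 → word 0x00
flags:1 = 0 → 0x0 << 1 → word 0x00
mode:1 = 1 → 0x1 << 2 → word 0x04
opcode:2 = 1 → 0x1 << 3 → word 0x0c
id:3 = -3 → 0x5 << 5 → word 0xac
word = 0xac → little-endian bytes:
  [0]=0xac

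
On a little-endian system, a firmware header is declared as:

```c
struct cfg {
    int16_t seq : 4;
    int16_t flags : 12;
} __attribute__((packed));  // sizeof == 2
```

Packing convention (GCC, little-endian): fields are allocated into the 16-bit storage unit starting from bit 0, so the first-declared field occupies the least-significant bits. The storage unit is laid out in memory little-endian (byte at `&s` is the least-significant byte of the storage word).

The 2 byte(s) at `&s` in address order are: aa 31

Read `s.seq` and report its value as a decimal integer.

-6

[0]=0xaa [1]=0x31 (little-endian) → word 0x31aa
seq [0+:4] = (word>>0) & 0xf = 10  ←
flags [4+:12] = (word>>4) & 0xfff = 794
seq signed 4b, MSB=1: 10 - 16 = -6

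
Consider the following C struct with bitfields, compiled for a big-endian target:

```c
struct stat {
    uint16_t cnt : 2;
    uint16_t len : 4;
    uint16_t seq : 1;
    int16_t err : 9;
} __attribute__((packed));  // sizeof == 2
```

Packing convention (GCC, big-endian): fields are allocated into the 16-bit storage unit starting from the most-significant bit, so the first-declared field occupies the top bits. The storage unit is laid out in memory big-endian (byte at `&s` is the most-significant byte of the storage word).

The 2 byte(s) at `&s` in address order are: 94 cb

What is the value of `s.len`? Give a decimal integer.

[0]=0x94 [1]=0xcb (big-endian) → word 0x94cb
cnt [14+:2] = (word>>14) & 0x3 = 2
len [10+:4] = (word>>10) & 0xf = 5  ←
seq [9+:1] = (word>>9) & 0x1 = 0
err [0+:9] = (word>>0) & 0x1ff = 203

5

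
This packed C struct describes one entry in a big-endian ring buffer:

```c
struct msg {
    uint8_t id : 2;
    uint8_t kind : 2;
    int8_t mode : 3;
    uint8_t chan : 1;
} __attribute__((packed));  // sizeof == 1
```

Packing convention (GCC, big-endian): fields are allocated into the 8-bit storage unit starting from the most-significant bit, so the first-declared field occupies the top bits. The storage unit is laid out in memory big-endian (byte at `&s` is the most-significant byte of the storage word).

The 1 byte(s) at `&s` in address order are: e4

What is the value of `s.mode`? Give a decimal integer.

[0]=0xe4 (big-endian) → word 0xe4
id [6+:2] = (word>>6) & 0x3 = 3
kind [4+:2] = (word>>4) & 0x3 = 2
mode [1+:3] = (word>>1) & 0x7 = 2  ←
chan [0+:1] = (word>>0) & 0x1 = 0
mode signed 3b, MSB=0: value = 2

2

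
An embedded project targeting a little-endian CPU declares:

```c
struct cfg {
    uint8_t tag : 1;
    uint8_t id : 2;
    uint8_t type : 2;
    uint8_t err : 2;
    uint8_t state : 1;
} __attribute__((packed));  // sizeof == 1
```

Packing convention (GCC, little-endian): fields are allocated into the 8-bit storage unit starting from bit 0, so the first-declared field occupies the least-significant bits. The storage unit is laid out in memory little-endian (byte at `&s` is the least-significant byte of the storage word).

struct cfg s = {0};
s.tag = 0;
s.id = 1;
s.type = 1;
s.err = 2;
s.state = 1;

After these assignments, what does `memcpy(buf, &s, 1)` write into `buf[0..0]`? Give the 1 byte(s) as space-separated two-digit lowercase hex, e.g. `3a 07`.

tag (1b) val=0 bits=0x0 at bit 0: 0x00
id (2b) val=1 bits=0x1 at bit 1: 0x02
type (2b) val=1 bits=0x1 at bit 3: 0x0a
err (2b) val=2 bits=0x2 at bit 5: 0x4a
state (1b) val=1 bits=0x1 at bit 7: 0xca
word = 0xca → little-endian bytes:
  [0]=0xca

ca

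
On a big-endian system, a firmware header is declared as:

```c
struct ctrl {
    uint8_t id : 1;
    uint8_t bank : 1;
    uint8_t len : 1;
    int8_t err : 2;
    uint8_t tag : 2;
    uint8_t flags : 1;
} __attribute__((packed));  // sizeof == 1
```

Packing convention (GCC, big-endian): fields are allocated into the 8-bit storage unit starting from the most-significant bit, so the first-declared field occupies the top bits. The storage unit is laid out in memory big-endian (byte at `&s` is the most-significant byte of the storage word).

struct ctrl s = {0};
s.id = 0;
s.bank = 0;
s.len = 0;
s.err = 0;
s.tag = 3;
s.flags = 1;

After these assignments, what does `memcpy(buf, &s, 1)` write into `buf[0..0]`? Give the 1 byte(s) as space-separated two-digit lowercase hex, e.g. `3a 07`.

id:1 = 0 → 0x0 << 7 → word 0x00
bank:1 = 0 → 0x0 << 6 → word 0x00
len:1 = 0 → 0x0 << 5 → word 0x00
err:2 = 0 → 0x0 << 3 → word 0x00
tag:2 = 3 → 0x3 << 1 → word 0x06
flags:1 = 1 → 0x1 << 0 → word 0x07
word = 0x07 → big-endian bytes:
  [0]=0x07

07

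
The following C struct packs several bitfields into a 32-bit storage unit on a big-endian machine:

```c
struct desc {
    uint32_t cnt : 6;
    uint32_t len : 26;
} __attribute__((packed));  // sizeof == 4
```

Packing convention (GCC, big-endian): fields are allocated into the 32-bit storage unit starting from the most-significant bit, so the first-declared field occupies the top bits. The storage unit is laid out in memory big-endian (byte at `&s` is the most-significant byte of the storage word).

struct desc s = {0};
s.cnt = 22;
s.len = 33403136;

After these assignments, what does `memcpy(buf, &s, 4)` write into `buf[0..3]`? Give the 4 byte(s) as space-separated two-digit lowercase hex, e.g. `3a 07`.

59 fd b1 00

cnt:6 = 22 → 0x16 << 26 → word 0x58000000
len:26 = 33403136 → 0x1fdb100 << 0 → word 0x59fdb100
word = 0x59fdb100 → big-endian bytes:
  [0]=0x59  [1]=0xfd  [2]=0xb1  [3]=0x00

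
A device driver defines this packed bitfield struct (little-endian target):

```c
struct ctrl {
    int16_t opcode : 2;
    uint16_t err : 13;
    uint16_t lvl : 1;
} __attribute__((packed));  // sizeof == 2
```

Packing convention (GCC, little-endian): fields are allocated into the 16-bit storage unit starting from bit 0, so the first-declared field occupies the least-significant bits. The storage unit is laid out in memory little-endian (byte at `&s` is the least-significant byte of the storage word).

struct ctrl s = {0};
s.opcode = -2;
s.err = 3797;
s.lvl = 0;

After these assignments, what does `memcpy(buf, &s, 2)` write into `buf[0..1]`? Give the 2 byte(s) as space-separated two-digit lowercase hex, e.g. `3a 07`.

opcode:2 = -2 → 0x2 << 0 → word 0x0002
err:13 = 3797 → 0xed5 << 2 → word 0x3b56
lvl:1 = 0 → 0x0 << 15 → word 0x3b56
word = 0x3b56 → little-endian bytes:
  [0]=0x56  [1]=0x3b

56 3b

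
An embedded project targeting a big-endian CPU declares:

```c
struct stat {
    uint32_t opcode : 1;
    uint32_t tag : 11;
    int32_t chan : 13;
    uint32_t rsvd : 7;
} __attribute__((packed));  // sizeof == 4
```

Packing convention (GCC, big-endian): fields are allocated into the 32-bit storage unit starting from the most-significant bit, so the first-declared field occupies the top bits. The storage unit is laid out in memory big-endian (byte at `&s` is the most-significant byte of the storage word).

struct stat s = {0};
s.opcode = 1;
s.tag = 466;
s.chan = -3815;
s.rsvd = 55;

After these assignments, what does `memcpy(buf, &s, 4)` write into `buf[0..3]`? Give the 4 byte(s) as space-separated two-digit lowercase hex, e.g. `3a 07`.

opcode (1b) val=1 bits=0x1 at bit 31: 0x80000000
tag (11b) val=466 bits=0x1d2 at bit 20: 0x9d200000
chan (13b) val=-3815 bits=0x1119 at bit 7: 0x9d288c80
rsvd (7b) val=55 bits=0x37 at bit 0: 0x9d288cb7
word = 0x9d288cb7 → big-endian bytes:
  [0]=0x9d  [1]=0x28  [2]=0x8c  [3]=0xb7

9d 28 8c b7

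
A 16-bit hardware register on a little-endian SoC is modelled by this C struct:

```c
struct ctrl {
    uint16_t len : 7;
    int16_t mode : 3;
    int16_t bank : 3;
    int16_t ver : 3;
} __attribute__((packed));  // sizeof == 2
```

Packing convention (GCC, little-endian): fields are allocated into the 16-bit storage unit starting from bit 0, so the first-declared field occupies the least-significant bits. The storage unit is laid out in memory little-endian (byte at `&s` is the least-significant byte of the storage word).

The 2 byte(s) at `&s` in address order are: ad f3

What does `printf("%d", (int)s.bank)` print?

[0]=0xad [1]=0xf3 (little-endian) → word 0xf3ad
len [0+:7] = (word>>0) & 0x7f = 45
mode [7+:3] = (word>>7) & 0x7 = 7
bank [10+:3] = (word>>10) & 0x7 = 4  ←
ver [13+:3] = (word>>13) & 0x7 = 7
bank signed 3b, MSB=1: 4 - 8 = -4

-4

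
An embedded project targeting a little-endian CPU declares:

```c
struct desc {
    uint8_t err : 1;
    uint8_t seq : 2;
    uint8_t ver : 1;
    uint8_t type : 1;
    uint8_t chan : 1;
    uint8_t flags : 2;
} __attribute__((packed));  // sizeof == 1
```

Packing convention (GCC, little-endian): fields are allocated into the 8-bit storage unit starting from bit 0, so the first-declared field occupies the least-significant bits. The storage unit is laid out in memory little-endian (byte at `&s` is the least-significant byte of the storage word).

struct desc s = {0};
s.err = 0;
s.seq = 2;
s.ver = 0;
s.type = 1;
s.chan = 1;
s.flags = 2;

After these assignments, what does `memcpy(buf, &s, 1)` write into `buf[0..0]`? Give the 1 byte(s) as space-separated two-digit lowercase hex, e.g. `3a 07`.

b4

err (1b) val=0 bits=0x0 at bit 0: 0x00
seq (2b) val=2 bits=0x2 at bit 1: 0x04
ver (1b) val=0 bits=0x0 at bit 3: 0x04
type (1b) val=1 bits=0x1 at bit 4: 0x14
chan (1b) val=1 bits=0x1 at bit 5: 0x34
flags (2b) val=2 bits=0x2 at bit 6: 0xb4
word = 0xb4 → little-endian bytes:
  [0]=0xb4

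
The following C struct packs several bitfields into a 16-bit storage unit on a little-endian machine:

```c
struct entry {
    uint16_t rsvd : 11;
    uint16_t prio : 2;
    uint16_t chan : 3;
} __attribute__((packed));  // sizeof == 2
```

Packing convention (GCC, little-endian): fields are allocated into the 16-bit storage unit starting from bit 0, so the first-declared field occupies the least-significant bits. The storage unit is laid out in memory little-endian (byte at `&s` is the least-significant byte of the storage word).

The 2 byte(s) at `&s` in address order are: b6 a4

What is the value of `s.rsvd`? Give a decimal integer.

1206

[0]=0xb6 [1]=0xa4 (little-endian) → word 0xa4b6
rsvd:11 @ bit 0 → (0xa4b6>>0)&0x7ff = 0x4b6  ←
prio:2 @ bit 11 → (0xa4b6>>11)&0x3 = 0x0
chan:3 @ bit 13 → (0xa4b6>>13)&0x7 = 0x5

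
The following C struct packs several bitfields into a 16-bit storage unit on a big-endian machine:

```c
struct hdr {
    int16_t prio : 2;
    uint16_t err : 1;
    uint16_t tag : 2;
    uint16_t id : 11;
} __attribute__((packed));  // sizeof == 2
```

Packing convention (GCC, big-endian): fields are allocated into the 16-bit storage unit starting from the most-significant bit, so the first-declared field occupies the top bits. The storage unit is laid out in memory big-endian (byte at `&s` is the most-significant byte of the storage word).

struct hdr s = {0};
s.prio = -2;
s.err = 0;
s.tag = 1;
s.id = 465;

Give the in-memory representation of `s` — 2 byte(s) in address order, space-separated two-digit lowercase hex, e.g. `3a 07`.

[14+:2] prio=-2 & 0x3 = 0x2; word=0x8000
[13+:1] err=0 & 0x1 = 0x0; word=0x8000
[11+:2] tag=1 & 0x3 = 0x1; word=0x8800
[0+:11] id=465 & 0x7ff = 0x1d1; word=0x89d1
word = 0x89d1 → big-endian bytes:
  [0]=0x89  [1]=0xd1

89 d1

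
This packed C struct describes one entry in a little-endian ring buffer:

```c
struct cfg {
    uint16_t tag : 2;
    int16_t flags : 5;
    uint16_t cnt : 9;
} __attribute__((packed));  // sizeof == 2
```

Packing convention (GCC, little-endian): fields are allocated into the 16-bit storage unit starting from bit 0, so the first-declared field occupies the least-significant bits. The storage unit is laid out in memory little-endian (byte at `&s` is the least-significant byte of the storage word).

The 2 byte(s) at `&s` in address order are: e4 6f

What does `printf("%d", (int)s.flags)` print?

[0]=0xe4 [1]=0x6f (little-endian) → word 0x6fe4
tag [0+:2] = (word>>0) & 0x3 = 0
flags [2+:5] = (word>>2) & 0x1f = 25  ←
cnt [7+:9] = (word>>7) & 0x1ff = 223
flags signed 5b, MSB=1: 25 - 32 = -7

-7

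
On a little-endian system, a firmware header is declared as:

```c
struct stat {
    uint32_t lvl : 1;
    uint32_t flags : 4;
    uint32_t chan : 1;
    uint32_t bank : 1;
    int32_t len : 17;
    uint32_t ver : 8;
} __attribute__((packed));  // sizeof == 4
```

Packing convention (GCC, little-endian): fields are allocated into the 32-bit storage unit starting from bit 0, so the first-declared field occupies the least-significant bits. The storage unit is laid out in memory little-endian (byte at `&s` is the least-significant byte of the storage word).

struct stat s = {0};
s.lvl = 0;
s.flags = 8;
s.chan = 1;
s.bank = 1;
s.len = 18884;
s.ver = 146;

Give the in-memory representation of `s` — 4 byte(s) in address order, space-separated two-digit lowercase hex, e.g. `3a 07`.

70 e2 24 92

lvl (1b) val=0 bits=0x0 at bit 0: 0x00000000
flags (4b) val=8 bits=0x8 at bit 1: 0x00000010
chan (1b) val=1 bits=0x1 at bit 5: 0x00000030
bank (1b) val=1 bits=0x1 at bit 6: 0x00000070
len (17b) val=18884 bits=0x49c4 at bit 7: 0x0024e270
ver (8b) val=146 bits=0x92 at bit 24: 0x9224e270
word = 0x9224e270 → little-endian bytes:
  [0]=0x70  [1]=0xe2  [2]=0x24  [3]=0x92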